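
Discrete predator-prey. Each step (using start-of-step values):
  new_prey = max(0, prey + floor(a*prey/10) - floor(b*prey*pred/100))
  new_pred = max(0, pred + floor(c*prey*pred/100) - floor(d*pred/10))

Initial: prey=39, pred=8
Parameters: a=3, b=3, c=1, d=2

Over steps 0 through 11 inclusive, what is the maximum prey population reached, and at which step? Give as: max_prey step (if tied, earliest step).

Answer: 41 1

Derivation:
Step 1: prey: 39+11-9=41; pred: 8+3-1=10
Step 2: prey: 41+12-12=41; pred: 10+4-2=12
Step 3: prey: 41+12-14=39; pred: 12+4-2=14
Step 4: prey: 39+11-16=34; pred: 14+5-2=17
Step 5: prey: 34+10-17=27; pred: 17+5-3=19
Step 6: prey: 27+8-15=20; pred: 19+5-3=21
Step 7: prey: 20+6-12=14; pred: 21+4-4=21
Step 8: prey: 14+4-8=10; pred: 21+2-4=19
Step 9: prey: 10+3-5=8; pred: 19+1-3=17
Step 10: prey: 8+2-4=6; pred: 17+1-3=15
Step 11: prey: 6+1-2=5; pred: 15+0-3=12
Max prey = 41 at step 1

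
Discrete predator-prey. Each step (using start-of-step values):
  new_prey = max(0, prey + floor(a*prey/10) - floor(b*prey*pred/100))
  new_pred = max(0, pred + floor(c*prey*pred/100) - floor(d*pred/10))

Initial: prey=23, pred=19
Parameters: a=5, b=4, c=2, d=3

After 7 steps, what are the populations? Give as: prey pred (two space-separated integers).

Answer: 5 8

Derivation:
Step 1: prey: 23+11-17=17; pred: 19+8-5=22
Step 2: prey: 17+8-14=11; pred: 22+7-6=23
Step 3: prey: 11+5-10=6; pred: 23+5-6=22
Step 4: prey: 6+3-5=4; pred: 22+2-6=18
Step 5: prey: 4+2-2=4; pred: 18+1-5=14
Step 6: prey: 4+2-2=4; pred: 14+1-4=11
Step 7: prey: 4+2-1=5; pred: 11+0-3=8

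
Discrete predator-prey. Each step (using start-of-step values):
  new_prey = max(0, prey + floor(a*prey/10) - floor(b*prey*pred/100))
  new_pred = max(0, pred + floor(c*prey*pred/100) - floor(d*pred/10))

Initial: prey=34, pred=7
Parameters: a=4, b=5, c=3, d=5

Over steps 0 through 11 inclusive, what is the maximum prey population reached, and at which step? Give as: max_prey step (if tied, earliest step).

Answer: 36 1

Derivation:
Step 1: prey: 34+13-11=36; pred: 7+7-3=11
Step 2: prey: 36+14-19=31; pred: 11+11-5=17
Step 3: prey: 31+12-26=17; pred: 17+15-8=24
Step 4: prey: 17+6-20=3; pred: 24+12-12=24
Step 5: prey: 3+1-3=1; pred: 24+2-12=14
Step 6: prey: 1+0-0=1; pred: 14+0-7=7
Step 7: prey: 1+0-0=1; pred: 7+0-3=4
Step 8: prey: 1+0-0=1; pred: 4+0-2=2
Step 9: prey: 1+0-0=1; pred: 2+0-1=1
Step 10: prey: 1+0-0=1; pred: 1+0-0=1
Step 11: prey: 1+0-0=1; pred: 1+0-0=1
Max prey = 36 at step 1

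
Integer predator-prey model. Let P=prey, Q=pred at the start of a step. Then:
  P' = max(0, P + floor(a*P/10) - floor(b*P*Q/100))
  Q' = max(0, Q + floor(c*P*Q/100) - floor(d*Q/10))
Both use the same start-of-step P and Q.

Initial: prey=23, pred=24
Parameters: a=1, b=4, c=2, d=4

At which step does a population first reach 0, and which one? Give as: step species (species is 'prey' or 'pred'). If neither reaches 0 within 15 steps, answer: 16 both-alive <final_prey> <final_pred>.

Step 1: prey: 23+2-22=3; pred: 24+11-9=26
Step 2: prey: 3+0-3=0; pred: 26+1-10=17
First extinction: prey at step 2

Answer: 2 prey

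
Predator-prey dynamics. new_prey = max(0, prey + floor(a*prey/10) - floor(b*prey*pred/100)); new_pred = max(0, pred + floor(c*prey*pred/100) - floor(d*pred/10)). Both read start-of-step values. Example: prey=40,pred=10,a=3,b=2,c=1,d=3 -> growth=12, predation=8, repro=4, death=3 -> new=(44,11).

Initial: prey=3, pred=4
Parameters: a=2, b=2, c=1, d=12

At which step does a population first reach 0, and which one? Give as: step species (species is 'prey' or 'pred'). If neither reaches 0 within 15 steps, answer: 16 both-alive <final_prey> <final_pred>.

Answer: 1 pred

Derivation:
Step 1: prey: 3+0-0=3; pred: 4+0-4=0
First extinction: pred at step 1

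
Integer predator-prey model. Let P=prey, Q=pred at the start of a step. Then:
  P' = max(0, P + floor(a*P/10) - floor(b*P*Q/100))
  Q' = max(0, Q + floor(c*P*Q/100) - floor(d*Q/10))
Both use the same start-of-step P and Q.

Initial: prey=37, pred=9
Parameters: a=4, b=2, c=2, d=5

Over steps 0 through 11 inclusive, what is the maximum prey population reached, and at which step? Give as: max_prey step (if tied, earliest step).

Step 1: prey: 37+14-6=45; pred: 9+6-4=11
Step 2: prey: 45+18-9=54; pred: 11+9-5=15
Step 3: prey: 54+21-16=59; pred: 15+16-7=24
Step 4: prey: 59+23-28=54; pred: 24+28-12=40
Step 5: prey: 54+21-43=32; pred: 40+43-20=63
Step 6: prey: 32+12-40=4; pred: 63+40-31=72
Step 7: prey: 4+1-5=0; pred: 72+5-36=41
Step 8: prey: 0+0-0=0; pred: 41+0-20=21
Step 9: prey: 0+0-0=0; pred: 21+0-10=11
Step 10: prey: 0+0-0=0; pred: 11+0-5=6
Step 11: prey: 0+0-0=0; pred: 6+0-3=3
Max prey = 59 at step 3

Answer: 59 3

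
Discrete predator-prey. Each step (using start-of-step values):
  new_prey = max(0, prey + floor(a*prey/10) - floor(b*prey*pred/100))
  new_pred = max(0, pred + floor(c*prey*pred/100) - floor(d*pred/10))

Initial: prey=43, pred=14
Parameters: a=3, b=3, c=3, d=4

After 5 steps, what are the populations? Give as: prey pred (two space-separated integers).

Step 1: prey: 43+12-18=37; pred: 14+18-5=27
Step 2: prey: 37+11-29=19; pred: 27+29-10=46
Step 3: prey: 19+5-26=0; pred: 46+26-18=54
Step 4: prey: 0+0-0=0; pred: 54+0-21=33
Step 5: prey: 0+0-0=0; pred: 33+0-13=20

Answer: 0 20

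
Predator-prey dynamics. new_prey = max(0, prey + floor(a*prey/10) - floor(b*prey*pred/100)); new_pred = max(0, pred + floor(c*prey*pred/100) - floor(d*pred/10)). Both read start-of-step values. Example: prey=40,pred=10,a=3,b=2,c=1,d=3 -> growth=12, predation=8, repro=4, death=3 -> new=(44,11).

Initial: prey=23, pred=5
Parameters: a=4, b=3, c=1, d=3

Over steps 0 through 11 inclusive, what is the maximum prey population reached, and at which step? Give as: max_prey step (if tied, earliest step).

Answer: 86 7

Derivation:
Step 1: prey: 23+9-3=29; pred: 5+1-1=5
Step 2: prey: 29+11-4=36; pred: 5+1-1=5
Step 3: prey: 36+14-5=45; pred: 5+1-1=5
Step 4: prey: 45+18-6=57; pred: 5+2-1=6
Step 5: prey: 57+22-10=69; pred: 6+3-1=8
Step 6: prey: 69+27-16=80; pred: 8+5-2=11
Step 7: prey: 80+32-26=86; pred: 11+8-3=16
Step 8: prey: 86+34-41=79; pred: 16+13-4=25
Step 9: prey: 79+31-59=51; pred: 25+19-7=37
Step 10: prey: 51+20-56=15; pred: 37+18-11=44
Step 11: prey: 15+6-19=2; pred: 44+6-13=37
Max prey = 86 at step 7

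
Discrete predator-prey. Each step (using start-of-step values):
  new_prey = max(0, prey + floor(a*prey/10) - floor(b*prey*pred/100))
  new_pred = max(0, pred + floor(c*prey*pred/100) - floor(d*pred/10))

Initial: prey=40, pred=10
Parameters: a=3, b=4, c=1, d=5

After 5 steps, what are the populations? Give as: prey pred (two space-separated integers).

Answer: 39 4

Derivation:
Step 1: prey: 40+12-16=36; pred: 10+4-5=9
Step 2: prey: 36+10-12=34; pred: 9+3-4=8
Step 3: prey: 34+10-10=34; pred: 8+2-4=6
Step 4: prey: 34+10-8=36; pred: 6+2-3=5
Step 5: prey: 36+10-7=39; pred: 5+1-2=4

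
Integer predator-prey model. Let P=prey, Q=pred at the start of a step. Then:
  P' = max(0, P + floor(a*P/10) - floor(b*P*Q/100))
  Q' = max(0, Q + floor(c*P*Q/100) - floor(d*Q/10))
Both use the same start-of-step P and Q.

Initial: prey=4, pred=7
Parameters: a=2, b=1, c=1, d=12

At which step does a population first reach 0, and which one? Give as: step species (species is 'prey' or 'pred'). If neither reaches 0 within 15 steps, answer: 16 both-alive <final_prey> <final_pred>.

Answer: 1 pred

Derivation:
Step 1: prey: 4+0-0=4; pred: 7+0-8=0
First extinction: pred at step 1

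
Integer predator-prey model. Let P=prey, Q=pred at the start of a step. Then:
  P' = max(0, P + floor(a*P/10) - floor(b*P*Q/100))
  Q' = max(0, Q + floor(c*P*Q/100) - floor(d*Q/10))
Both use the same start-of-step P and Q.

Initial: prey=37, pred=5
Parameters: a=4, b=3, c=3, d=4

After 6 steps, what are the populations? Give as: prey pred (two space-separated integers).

Answer: 0 48

Derivation:
Step 1: prey: 37+14-5=46; pred: 5+5-2=8
Step 2: prey: 46+18-11=53; pred: 8+11-3=16
Step 3: prey: 53+21-25=49; pred: 16+25-6=35
Step 4: prey: 49+19-51=17; pred: 35+51-14=72
Step 5: prey: 17+6-36=0; pred: 72+36-28=80
Step 6: prey: 0+0-0=0; pred: 80+0-32=48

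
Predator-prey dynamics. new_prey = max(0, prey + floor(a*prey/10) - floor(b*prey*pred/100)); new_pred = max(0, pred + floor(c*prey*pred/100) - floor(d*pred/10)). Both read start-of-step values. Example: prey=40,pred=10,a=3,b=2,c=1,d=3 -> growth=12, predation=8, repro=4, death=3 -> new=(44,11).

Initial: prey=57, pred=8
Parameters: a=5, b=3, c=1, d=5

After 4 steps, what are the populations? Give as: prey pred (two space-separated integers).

Step 1: prey: 57+28-13=72; pred: 8+4-4=8
Step 2: prey: 72+36-17=91; pred: 8+5-4=9
Step 3: prey: 91+45-24=112; pred: 9+8-4=13
Step 4: prey: 112+56-43=125; pred: 13+14-6=21

Answer: 125 21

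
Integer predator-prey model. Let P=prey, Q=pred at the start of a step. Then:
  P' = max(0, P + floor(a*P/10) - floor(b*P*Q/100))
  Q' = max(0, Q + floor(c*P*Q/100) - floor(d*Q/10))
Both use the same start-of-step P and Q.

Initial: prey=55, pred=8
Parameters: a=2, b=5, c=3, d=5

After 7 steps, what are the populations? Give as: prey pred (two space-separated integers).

Answer: 0 2

Derivation:
Step 1: prey: 55+11-22=44; pred: 8+13-4=17
Step 2: prey: 44+8-37=15; pred: 17+22-8=31
Step 3: prey: 15+3-23=0; pred: 31+13-15=29
Step 4: prey: 0+0-0=0; pred: 29+0-14=15
Step 5: prey: 0+0-0=0; pred: 15+0-7=8
Step 6: prey: 0+0-0=0; pred: 8+0-4=4
Step 7: prey: 0+0-0=0; pred: 4+0-2=2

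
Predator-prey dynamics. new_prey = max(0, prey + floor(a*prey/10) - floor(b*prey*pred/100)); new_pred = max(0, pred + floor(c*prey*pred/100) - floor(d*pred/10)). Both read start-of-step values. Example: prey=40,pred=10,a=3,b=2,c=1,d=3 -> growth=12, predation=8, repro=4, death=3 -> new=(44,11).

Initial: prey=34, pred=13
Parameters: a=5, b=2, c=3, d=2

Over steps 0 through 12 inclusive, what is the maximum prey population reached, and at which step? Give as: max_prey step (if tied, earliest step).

Answer: 44 2

Derivation:
Step 1: prey: 34+17-8=43; pred: 13+13-2=24
Step 2: prey: 43+21-20=44; pred: 24+30-4=50
Step 3: prey: 44+22-44=22; pred: 50+66-10=106
Step 4: prey: 22+11-46=0; pred: 106+69-21=154
Step 5: prey: 0+0-0=0; pred: 154+0-30=124
Step 6: prey: 0+0-0=0; pred: 124+0-24=100
Step 7: prey: 0+0-0=0; pred: 100+0-20=80
Step 8: prey: 0+0-0=0; pred: 80+0-16=64
Step 9: prey: 0+0-0=0; pred: 64+0-12=52
Step 10: prey: 0+0-0=0; pred: 52+0-10=42
Step 11: prey: 0+0-0=0; pred: 42+0-8=34
Step 12: prey: 0+0-0=0; pred: 34+0-6=28
Max prey = 44 at step 2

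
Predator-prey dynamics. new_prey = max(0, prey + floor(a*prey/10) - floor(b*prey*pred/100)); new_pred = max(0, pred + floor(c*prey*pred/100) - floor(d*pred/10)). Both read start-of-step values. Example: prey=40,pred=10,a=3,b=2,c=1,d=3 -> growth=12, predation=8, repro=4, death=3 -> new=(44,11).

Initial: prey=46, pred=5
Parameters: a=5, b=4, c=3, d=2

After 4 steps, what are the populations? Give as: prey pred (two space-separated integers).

Answer: 0 124

Derivation:
Step 1: prey: 46+23-9=60; pred: 5+6-1=10
Step 2: prey: 60+30-24=66; pred: 10+18-2=26
Step 3: prey: 66+33-68=31; pred: 26+51-5=72
Step 4: prey: 31+15-89=0; pred: 72+66-14=124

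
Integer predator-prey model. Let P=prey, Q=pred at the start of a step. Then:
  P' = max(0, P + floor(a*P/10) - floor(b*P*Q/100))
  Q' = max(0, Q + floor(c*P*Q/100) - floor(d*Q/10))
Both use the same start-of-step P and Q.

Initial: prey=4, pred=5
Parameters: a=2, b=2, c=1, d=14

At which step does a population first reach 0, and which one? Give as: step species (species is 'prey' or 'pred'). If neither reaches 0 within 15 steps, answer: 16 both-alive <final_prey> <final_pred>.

Answer: 1 pred

Derivation:
Step 1: prey: 4+0-0=4; pred: 5+0-7=0
First extinction: pred at step 1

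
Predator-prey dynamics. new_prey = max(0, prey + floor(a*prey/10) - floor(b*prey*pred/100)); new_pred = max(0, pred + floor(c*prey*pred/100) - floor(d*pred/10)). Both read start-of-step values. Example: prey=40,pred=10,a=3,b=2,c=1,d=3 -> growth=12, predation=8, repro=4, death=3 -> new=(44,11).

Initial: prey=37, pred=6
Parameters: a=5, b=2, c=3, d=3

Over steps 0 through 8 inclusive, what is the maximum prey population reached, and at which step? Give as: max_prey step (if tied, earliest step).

Step 1: prey: 37+18-4=51; pred: 6+6-1=11
Step 2: prey: 51+25-11=65; pred: 11+16-3=24
Step 3: prey: 65+32-31=66; pred: 24+46-7=63
Step 4: prey: 66+33-83=16; pred: 63+124-18=169
Step 5: prey: 16+8-54=0; pred: 169+81-50=200
Step 6: prey: 0+0-0=0; pred: 200+0-60=140
Step 7: prey: 0+0-0=0; pred: 140+0-42=98
Step 8: prey: 0+0-0=0; pred: 98+0-29=69
Max prey = 66 at step 3

Answer: 66 3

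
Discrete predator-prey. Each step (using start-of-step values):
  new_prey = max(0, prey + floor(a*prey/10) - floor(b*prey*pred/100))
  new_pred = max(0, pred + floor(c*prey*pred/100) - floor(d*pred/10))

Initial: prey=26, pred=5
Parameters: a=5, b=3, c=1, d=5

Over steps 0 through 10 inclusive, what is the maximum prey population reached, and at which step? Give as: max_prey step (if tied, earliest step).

Step 1: prey: 26+13-3=36; pred: 5+1-2=4
Step 2: prey: 36+18-4=50; pred: 4+1-2=3
Step 3: prey: 50+25-4=71; pred: 3+1-1=3
Step 4: prey: 71+35-6=100; pred: 3+2-1=4
Step 5: prey: 100+50-12=138; pred: 4+4-2=6
Step 6: prey: 138+69-24=183; pred: 6+8-3=11
Step 7: prey: 183+91-60=214; pred: 11+20-5=26
Step 8: prey: 214+107-166=155; pred: 26+55-13=68
Step 9: prey: 155+77-316=0; pred: 68+105-34=139
Step 10: prey: 0+0-0=0; pred: 139+0-69=70
Max prey = 214 at step 7

Answer: 214 7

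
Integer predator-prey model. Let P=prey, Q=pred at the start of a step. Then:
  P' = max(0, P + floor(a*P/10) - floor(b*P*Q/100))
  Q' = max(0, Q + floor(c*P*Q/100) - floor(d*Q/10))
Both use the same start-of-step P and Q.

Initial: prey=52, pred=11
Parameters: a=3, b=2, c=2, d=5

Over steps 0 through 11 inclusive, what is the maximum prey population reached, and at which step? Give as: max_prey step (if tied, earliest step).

Answer: 56 1

Derivation:
Step 1: prey: 52+15-11=56; pred: 11+11-5=17
Step 2: prey: 56+16-19=53; pred: 17+19-8=28
Step 3: prey: 53+15-29=39; pred: 28+29-14=43
Step 4: prey: 39+11-33=17; pred: 43+33-21=55
Step 5: prey: 17+5-18=4; pred: 55+18-27=46
Step 6: prey: 4+1-3=2; pred: 46+3-23=26
Step 7: prey: 2+0-1=1; pred: 26+1-13=14
Step 8: prey: 1+0-0=1; pred: 14+0-7=7
Step 9: prey: 1+0-0=1; pred: 7+0-3=4
Step 10: prey: 1+0-0=1; pred: 4+0-2=2
Step 11: prey: 1+0-0=1; pred: 2+0-1=1
Max prey = 56 at step 1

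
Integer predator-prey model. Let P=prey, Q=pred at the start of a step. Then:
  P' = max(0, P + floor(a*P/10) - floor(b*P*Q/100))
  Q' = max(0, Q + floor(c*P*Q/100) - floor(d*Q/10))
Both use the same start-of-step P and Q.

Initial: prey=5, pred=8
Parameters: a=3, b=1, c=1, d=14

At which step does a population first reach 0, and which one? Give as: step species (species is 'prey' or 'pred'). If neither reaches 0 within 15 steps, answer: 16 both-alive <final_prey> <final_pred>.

Step 1: prey: 5+1-0=6; pred: 8+0-11=0
First extinction: pred at step 1

Answer: 1 pred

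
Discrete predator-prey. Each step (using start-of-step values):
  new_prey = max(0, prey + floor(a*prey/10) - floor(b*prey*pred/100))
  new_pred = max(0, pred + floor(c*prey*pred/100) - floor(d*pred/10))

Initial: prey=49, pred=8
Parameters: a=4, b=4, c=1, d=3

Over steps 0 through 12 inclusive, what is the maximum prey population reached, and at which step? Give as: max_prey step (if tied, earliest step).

Step 1: prey: 49+19-15=53; pred: 8+3-2=9
Step 2: prey: 53+21-19=55; pred: 9+4-2=11
Step 3: prey: 55+22-24=53; pred: 11+6-3=14
Step 4: prey: 53+21-29=45; pred: 14+7-4=17
Step 5: prey: 45+18-30=33; pred: 17+7-5=19
Step 6: prey: 33+13-25=21; pred: 19+6-5=20
Step 7: prey: 21+8-16=13; pred: 20+4-6=18
Step 8: prey: 13+5-9=9; pred: 18+2-5=15
Step 9: prey: 9+3-5=7; pred: 15+1-4=12
Step 10: prey: 7+2-3=6; pred: 12+0-3=9
Step 11: prey: 6+2-2=6; pred: 9+0-2=7
Step 12: prey: 6+2-1=7; pred: 7+0-2=5
Max prey = 55 at step 2

Answer: 55 2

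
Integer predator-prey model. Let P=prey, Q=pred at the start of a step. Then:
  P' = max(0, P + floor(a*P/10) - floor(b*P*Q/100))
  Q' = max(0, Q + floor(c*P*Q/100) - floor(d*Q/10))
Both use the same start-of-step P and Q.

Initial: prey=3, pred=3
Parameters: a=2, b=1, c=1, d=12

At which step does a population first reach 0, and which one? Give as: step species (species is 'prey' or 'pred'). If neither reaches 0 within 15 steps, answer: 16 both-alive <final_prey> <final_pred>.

Answer: 1 pred

Derivation:
Step 1: prey: 3+0-0=3; pred: 3+0-3=0
First extinction: pred at step 1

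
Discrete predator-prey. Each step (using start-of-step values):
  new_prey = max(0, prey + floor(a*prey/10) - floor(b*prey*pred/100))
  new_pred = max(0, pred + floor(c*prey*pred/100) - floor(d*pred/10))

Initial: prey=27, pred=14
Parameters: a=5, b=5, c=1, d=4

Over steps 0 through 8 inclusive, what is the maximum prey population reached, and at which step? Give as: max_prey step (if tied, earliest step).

Step 1: prey: 27+13-18=22; pred: 14+3-5=12
Step 2: prey: 22+11-13=20; pred: 12+2-4=10
Step 3: prey: 20+10-10=20; pred: 10+2-4=8
Step 4: prey: 20+10-8=22; pred: 8+1-3=6
Step 5: prey: 22+11-6=27; pred: 6+1-2=5
Step 6: prey: 27+13-6=34; pred: 5+1-2=4
Step 7: prey: 34+17-6=45; pred: 4+1-1=4
Step 8: prey: 45+22-9=58; pred: 4+1-1=4
Max prey = 58 at step 8

Answer: 58 8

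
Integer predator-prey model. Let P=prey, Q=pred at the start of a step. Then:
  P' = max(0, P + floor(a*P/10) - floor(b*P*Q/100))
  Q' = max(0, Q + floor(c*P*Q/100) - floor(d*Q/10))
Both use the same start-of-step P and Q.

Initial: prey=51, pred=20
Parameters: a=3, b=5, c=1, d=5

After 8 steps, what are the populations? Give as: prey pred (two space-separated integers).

Step 1: prey: 51+15-51=15; pred: 20+10-10=20
Step 2: prey: 15+4-15=4; pred: 20+3-10=13
Step 3: prey: 4+1-2=3; pred: 13+0-6=7
Step 4: prey: 3+0-1=2; pred: 7+0-3=4
Step 5: prey: 2+0-0=2; pred: 4+0-2=2
Step 6: prey: 2+0-0=2; pred: 2+0-1=1
Step 7: prey: 2+0-0=2; pred: 1+0-0=1
Step 8: prey: 2+0-0=2; pred: 1+0-0=1

Answer: 2 1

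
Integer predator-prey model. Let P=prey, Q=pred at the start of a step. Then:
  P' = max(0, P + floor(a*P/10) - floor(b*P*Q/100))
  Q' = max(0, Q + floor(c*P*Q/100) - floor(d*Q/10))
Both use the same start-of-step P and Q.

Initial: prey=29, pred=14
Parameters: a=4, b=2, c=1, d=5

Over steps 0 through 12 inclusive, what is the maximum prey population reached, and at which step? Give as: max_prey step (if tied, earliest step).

Answer: 137 9

Derivation:
Step 1: prey: 29+11-8=32; pred: 14+4-7=11
Step 2: prey: 32+12-7=37; pred: 11+3-5=9
Step 3: prey: 37+14-6=45; pred: 9+3-4=8
Step 4: prey: 45+18-7=56; pred: 8+3-4=7
Step 5: prey: 56+22-7=71; pred: 7+3-3=7
Step 6: prey: 71+28-9=90; pred: 7+4-3=8
Step 7: prey: 90+36-14=112; pred: 8+7-4=11
Step 8: prey: 112+44-24=132; pred: 11+12-5=18
Step 9: prey: 132+52-47=137; pred: 18+23-9=32
Step 10: prey: 137+54-87=104; pred: 32+43-16=59
Step 11: prey: 104+41-122=23; pred: 59+61-29=91
Step 12: prey: 23+9-41=0; pred: 91+20-45=66
Max prey = 137 at step 9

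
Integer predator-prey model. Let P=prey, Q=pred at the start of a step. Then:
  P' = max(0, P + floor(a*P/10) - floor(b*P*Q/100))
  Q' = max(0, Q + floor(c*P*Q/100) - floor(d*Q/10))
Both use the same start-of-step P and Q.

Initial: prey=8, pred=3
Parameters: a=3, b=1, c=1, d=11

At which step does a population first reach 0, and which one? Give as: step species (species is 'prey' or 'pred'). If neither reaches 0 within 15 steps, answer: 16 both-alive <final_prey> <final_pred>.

Step 1: prey: 8+2-0=10; pred: 3+0-3=0
First extinction: pred at step 1

Answer: 1 pred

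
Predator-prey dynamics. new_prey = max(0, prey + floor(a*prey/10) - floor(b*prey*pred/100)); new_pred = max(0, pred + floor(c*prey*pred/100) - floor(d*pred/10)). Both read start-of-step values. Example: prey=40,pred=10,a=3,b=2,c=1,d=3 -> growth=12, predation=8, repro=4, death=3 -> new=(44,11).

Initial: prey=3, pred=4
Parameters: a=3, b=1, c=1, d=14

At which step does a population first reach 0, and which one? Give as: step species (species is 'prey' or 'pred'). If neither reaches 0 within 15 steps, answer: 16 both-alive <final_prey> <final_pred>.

Answer: 1 pred

Derivation:
Step 1: prey: 3+0-0=3; pred: 4+0-5=0
First extinction: pred at step 1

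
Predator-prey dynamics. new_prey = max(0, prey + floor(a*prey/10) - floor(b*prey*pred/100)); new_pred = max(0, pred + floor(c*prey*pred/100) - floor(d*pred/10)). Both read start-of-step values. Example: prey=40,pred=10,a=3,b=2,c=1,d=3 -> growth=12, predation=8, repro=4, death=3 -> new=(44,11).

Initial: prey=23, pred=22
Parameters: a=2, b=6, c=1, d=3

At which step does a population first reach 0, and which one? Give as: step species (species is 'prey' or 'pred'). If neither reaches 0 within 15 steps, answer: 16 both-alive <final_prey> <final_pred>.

Step 1: prey: 23+4-30=0; pred: 22+5-6=21
First extinction: prey at step 1

Answer: 1 prey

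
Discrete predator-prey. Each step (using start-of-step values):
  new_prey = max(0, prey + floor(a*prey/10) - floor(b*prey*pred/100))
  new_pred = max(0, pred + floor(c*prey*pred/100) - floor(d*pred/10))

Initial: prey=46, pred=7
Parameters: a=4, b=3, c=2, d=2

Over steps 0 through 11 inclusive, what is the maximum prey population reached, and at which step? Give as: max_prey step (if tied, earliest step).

Step 1: prey: 46+18-9=55; pred: 7+6-1=12
Step 2: prey: 55+22-19=58; pred: 12+13-2=23
Step 3: prey: 58+23-40=41; pred: 23+26-4=45
Step 4: prey: 41+16-55=2; pred: 45+36-9=72
Step 5: prey: 2+0-4=0; pred: 72+2-14=60
Step 6: prey: 0+0-0=0; pred: 60+0-12=48
Step 7: prey: 0+0-0=0; pred: 48+0-9=39
Step 8: prey: 0+0-0=0; pred: 39+0-7=32
Step 9: prey: 0+0-0=0; pred: 32+0-6=26
Step 10: prey: 0+0-0=0; pred: 26+0-5=21
Step 11: prey: 0+0-0=0; pred: 21+0-4=17
Max prey = 58 at step 2

Answer: 58 2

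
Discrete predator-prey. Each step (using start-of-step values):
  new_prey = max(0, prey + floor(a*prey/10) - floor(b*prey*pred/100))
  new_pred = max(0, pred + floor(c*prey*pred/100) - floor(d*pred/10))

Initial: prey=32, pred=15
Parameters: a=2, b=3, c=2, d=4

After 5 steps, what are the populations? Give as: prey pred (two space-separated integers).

Answer: 6 10

Derivation:
Step 1: prey: 32+6-14=24; pred: 15+9-6=18
Step 2: prey: 24+4-12=16; pred: 18+8-7=19
Step 3: prey: 16+3-9=10; pred: 19+6-7=18
Step 4: prey: 10+2-5=7; pred: 18+3-7=14
Step 5: prey: 7+1-2=6; pred: 14+1-5=10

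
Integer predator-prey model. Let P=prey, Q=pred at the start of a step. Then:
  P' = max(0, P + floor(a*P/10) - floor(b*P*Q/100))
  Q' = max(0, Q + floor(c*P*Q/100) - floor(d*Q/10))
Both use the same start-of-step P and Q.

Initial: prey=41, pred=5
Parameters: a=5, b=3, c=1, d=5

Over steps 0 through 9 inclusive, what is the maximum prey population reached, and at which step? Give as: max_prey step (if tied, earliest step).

Step 1: prey: 41+20-6=55; pred: 5+2-2=5
Step 2: prey: 55+27-8=74; pred: 5+2-2=5
Step 3: prey: 74+37-11=100; pred: 5+3-2=6
Step 4: prey: 100+50-18=132; pred: 6+6-3=9
Step 5: prey: 132+66-35=163; pred: 9+11-4=16
Step 6: prey: 163+81-78=166; pred: 16+26-8=34
Step 7: prey: 166+83-169=80; pred: 34+56-17=73
Step 8: prey: 80+40-175=0; pred: 73+58-36=95
Step 9: prey: 0+0-0=0; pred: 95+0-47=48
Max prey = 166 at step 6

Answer: 166 6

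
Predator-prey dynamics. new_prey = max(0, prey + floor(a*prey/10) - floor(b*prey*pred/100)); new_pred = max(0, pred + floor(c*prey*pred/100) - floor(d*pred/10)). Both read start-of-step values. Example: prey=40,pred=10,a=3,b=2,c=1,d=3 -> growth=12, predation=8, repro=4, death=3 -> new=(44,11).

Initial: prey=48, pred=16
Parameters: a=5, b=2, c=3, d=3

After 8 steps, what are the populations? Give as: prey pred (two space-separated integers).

Step 1: prey: 48+24-15=57; pred: 16+23-4=35
Step 2: prey: 57+28-39=46; pred: 35+59-10=84
Step 3: prey: 46+23-77=0; pred: 84+115-25=174
Step 4: prey: 0+0-0=0; pred: 174+0-52=122
Step 5: prey: 0+0-0=0; pred: 122+0-36=86
Step 6: prey: 0+0-0=0; pred: 86+0-25=61
Step 7: prey: 0+0-0=0; pred: 61+0-18=43
Step 8: prey: 0+0-0=0; pred: 43+0-12=31

Answer: 0 31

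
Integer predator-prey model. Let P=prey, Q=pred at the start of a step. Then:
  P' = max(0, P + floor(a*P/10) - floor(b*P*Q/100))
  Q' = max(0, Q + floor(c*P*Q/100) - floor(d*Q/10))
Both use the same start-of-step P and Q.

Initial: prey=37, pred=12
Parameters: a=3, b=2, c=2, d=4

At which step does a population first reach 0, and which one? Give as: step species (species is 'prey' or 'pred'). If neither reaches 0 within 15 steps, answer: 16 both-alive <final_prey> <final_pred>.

Answer: 16 both-alive 2 2

Derivation:
Step 1: prey: 37+11-8=40; pred: 12+8-4=16
Step 2: prey: 40+12-12=40; pred: 16+12-6=22
Step 3: prey: 40+12-17=35; pred: 22+17-8=31
Step 4: prey: 35+10-21=24; pred: 31+21-12=40
Step 5: prey: 24+7-19=12; pred: 40+19-16=43
Step 6: prey: 12+3-10=5; pred: 43+10-17=36
Step 7: prey: 5+1-3=3; pred: 36+3-14=25
Step 8: prey: 3+0-1=2; pred: 25+1-10=16
Step 9: prey: 2+0-0=2; pred: 16+0-6=10
Step 10: prey: 2+0-0=2; pred: 10+0-4=6
Step 11: prey: 2+0-0=2; pred: 6+0-2=4
Step 12: prey: 2+0-0=2; pred: 4+0-1=3
Step 13: prey: 2+0-0=2; pred: 3+0-1=2
Step 14: prey: 2+0-0=2; pred: 2+0-0=2
Steps 15-15: state stable at prey=2, pred=2 (no change)
No extinction within 15 steps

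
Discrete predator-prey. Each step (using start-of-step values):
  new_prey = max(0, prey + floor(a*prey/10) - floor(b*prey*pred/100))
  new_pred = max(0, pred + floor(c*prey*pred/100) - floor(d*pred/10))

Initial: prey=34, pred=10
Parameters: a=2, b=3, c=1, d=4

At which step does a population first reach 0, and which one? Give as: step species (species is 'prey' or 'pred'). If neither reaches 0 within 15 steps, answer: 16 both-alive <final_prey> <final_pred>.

Answer: 16 both-alive 57 5

Derivation:
Step 1: prey: 34+6-10=30; pred: 10+3-4=9
Step 2: prey: 30+6-8=28; pred: 9+2-3=8
Step 3: prey: 28+5-6=27; pred: 8+2-3=7
Step 4: prey: 27+5-5=27; pred: 7+1-2=6
Step 5: prey: 27+5-4=28; pred: 6+1-2=5
Step 6: prey: 28+5-4=29; pred: 5+1-2=4
Step 7: prey: 29+5-3=31; pred: 4+1-1=4
Step 8: prey: 31+6-3=34; pred: 4+1-1=4
Step 9: prey: 34+6-4=36; pred: 4+1-1=4
Step 10: prey: 36+7-4=39; pred: 4+1-1=4
Step 11: prey: 39+7-4=42; pred: 4+1-1=4
Step 12: prey: 42+8-5=45; pred: 4+1-1=4
Step 13: prey: 45+9-5=49; pred: 4+1-1=4
Step 14: prey: 49+9-5=53; pred: 4+1-1=4
Step 15: prey: 53+10-6=57; pred: 4+2-1=5
No extinction within 15 steps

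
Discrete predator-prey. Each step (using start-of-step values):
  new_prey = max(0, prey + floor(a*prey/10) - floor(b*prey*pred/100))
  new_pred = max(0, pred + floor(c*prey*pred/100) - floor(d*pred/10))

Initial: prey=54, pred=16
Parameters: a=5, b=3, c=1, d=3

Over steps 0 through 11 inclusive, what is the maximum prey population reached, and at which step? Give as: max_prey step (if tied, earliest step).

Step 1: prey: 54+27-25=56; pred: 16+8-4=20
Step 2: prey: 56+28-33=51; pred: 20+11-6=25
Step 3: prey: 51+25-38=38; pred: 25+12-7=30
Step 4: prey: 38+19-34=23; pred: 30+11-9=32
Step 5: prey: 23+11-22=12; pred: 32+7-9=30
Step 6: prey: 12+6-10=8; pred: 30+3-9=24
Step 7: prey: 8+4-5=7; pred: 24+1-7=18
Step 8: prey: 7+3-3=7; pred: 18+1-5=14
Step 9: prey: 7+3-2=8; pred: 14+0-4=10
Step 10: prey: 8+4-2=10; pred: 10+0-3=7
Step 11: prey: 10+5-2=13; pred: 7+0-2=5
Max prey = 56 at step 1

Answer: 56 1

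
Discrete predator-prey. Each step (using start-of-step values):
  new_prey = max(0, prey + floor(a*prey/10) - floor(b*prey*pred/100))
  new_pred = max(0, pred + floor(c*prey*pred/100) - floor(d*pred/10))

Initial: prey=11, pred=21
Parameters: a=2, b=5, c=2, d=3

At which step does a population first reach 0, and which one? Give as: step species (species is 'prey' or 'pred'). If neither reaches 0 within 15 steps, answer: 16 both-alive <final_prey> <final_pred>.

Step 1: prey: 11+2-11=2; pred: 21+4-6=19
Step 2: prey: 2+0-1=1; pred: 19+0-5=14
Step 3: prey: 1+0-0=1; pred: 14+0-4=10
Step 4: prey: 1+0-0=1; pred: 10+0-3=7
Step 5: prey: 1+0-0=1; pred: 7+0-2=5
Step 6: prey: 1+0-0=1; pred: 5+0-1=4
Step 7: prey: 1+0-0=1; pred: 4+0-1=3
Step 8: prey: 1+0-0=1; pred: 3+0-0=3
Steps 9-15: state stable at prey=1, pred=3 (no change)
No extinction within 15 steps

Answer: 16 both-alive 1 3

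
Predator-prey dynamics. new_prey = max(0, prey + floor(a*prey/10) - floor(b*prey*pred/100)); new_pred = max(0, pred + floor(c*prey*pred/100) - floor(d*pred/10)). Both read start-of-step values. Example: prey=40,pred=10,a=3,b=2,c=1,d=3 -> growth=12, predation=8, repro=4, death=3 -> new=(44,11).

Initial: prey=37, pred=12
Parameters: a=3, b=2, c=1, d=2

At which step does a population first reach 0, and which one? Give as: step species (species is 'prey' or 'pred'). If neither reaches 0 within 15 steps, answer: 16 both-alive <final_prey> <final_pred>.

Answer: 16 both-alive 5 10

Derivation:
Step 1: prey: 37+11-8=40; pred: 12+4-2=14
Step 2: prey: 40+12-11=41; pred: 14+5-2=17
Step 3: prey: 41+12-13=40; pred: 17+6-3=20
Step 4: prey: 40+12-16=36; pred: 20+8-4=24
Step 5: prey: 36+10-17=29; pred: 24+8-4=28
Step 6: prey: 29+8-16=21; pred: 28+8-5=31
Step 7: prey: 21+6-13=14; pred: 31+6-6=31
Step 8: prey: 14+4-8=10; pred: 31+4-6=29
Step 9: prey: 10+3-5=8; pred: 29+2-5=26
Step 10: prey: 8+2-4=6; pred: 26+2-5=23
Step 11: prey: 6+1-2=5; pred: 23+1-4=20
Step 12: prey: 5+1-2=4; pred: 20+1-4=17
Step 13: prey: 4+1-1=4; pred: 17+0-3=14
Step 14: prey: 4+1-1=4; pred: 14+0-2=12
Step 15: prey: 4+1-0=5; pred: 12+0-2=10
No extinction within 15 steps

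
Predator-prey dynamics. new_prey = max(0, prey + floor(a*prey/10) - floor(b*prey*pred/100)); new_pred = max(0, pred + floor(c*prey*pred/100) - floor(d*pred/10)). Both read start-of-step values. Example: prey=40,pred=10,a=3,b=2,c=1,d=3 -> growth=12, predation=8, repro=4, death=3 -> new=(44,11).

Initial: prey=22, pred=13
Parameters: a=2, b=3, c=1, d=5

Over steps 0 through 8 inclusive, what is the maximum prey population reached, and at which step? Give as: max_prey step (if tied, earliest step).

Step 1: prey: 22+4-8=18; pred: 13+2-6=9
Step 2: prey: 18+3-4=17; pred: 9+1-4=6
Step 3: prey: 17+3-3=17; pred: 6+1-3=4
Step 4: prey: 17+3-2=18; pred: 4+0-2=2
Step 5: prey: 18+3-1=20; pred: 2+0-1=1
Step 6: prey: 20+4-0=24; pred: 1+0-0=1
Step 7: prey: 24+4-0=28; pred: 1+0-0=1
Step 8: prey: 28+5-0=33; pred: 1+0-0=1
Max prey = 33 at step 8

Answer: 33 8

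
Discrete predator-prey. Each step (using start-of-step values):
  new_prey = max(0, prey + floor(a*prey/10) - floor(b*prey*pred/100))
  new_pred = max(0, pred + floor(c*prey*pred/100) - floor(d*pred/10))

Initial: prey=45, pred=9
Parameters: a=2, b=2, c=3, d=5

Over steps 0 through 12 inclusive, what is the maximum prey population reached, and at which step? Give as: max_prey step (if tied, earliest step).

Answer: 46 1

Derivation:
Step 1: prey: 45+9-8=46; pred: 9+12-4=17
Step 2: prey: 46+9-15=40; pred: 17+23-8=32
Step 3: prey: 40+8-25=23; pred: 32+38-16=54
Step 4: prey: 23+4-24=3; pred: 54+37-27=64
Step 5: prey: 3+0-3=0; pred: 64+5-32=37
Step 6: prey: 0+0-0=0; pred: 37+0-18=19
Step 7: prey: 0+0-0=0; pred: 19+0-9=10
Step 8: prey: 0+0-0=0; pred: 10+0-5=5
Step 9: prey: 0+0-0=0; pred: 5+0-2=3
Step 10: prey: 0+0-0=0; pred: 3+0-1=2
Step 11: prey: 0+0-0=0; pred: 2+0-1=1
Step 12: prey: 0+0-0=0; pred: 1+0-0=1
Max prey = 46 at step 1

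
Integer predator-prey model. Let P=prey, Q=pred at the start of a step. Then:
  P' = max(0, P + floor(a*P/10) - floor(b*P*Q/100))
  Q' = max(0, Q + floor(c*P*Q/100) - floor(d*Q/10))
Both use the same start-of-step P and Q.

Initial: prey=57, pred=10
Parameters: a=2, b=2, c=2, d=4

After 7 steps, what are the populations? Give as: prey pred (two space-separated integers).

Step 1: prey: 57+11-11=57; pred: 10+11-4=17
Step 2: prey: 57+11-19=49; pred: 17+19-6=30
Step 3: prey: 49+9-29=29; pred: 30+29-12=47
Step 4: prey: 29+5-27=7; pred: 47+27-18=56
Step 5: prey: 7+1-7=1; pred: 56+7-22=41
Step 6: prey: 1+0-0=1; pred: 41+0-16=25
Step 7: prey: 1+0-0=1; pred: 25+0-10=15

Answer: 1 15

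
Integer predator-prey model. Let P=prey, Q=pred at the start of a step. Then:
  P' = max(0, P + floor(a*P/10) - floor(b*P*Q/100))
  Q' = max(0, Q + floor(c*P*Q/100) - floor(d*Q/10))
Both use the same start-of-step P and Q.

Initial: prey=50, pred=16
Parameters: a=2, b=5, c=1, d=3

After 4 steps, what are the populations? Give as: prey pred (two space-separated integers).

Step 1: prey: 50+10-40=20; pred: 16+8-4=20
Step 2: prey: 20+4-20=4; pred: 20+4-6=18
Step 3: prey: 4+0-3=1; pred: 18+0-5=13
Step 4: prey: 1+0-0=1; pred: 13+0-3=10

Answer: 1 10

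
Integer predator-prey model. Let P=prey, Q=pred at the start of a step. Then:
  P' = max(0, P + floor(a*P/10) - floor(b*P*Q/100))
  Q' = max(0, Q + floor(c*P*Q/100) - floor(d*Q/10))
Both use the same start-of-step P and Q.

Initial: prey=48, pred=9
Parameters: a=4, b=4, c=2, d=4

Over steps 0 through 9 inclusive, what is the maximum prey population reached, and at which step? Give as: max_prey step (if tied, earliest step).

Step 1: prey: 48+19-17=50; pred: 9+8-3=14
Step 2: prey: 50+20-28=42; pred: 14+14-5=23
Step 3: prey: 42+16-38=20; pred: 23+19-9=33
Step 4: prey: 20+8-26=2; pred: 33+13-13=33
Step 5: prey: 2+0-2=0; pred: 33+1-13=21
Step 6: prey: 0+0-0=0; pred: 21+0-8=13
Step 7: prey: 0+0-0=0; pred: 13+0-5=8
Step 8: prey: 0+0-0=0; pred: 8+0-3=5
Step 9: prey: 0+0-0=0; pred: 5+0-2=3
Max prey = 50 at step 1

Answer: 50 1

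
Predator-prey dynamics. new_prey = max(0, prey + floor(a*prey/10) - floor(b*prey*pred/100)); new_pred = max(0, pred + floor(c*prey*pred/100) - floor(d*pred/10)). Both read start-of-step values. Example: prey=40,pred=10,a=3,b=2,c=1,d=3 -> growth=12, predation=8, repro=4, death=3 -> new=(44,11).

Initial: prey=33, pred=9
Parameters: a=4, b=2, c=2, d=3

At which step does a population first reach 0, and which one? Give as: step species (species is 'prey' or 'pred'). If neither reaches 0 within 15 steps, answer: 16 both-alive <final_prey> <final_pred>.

Answer: 6 prey

Derivation:
Step 1: prey: 33+13-5=41; pred: 9+5-2=12
Step 2: prey: 41+16-9=48; pred: 12+9-3=18
Step 3: prey: 48+19-17=50; pred: 18+17-5=30
Step 4: prey: 50+20-30=40; pred: 30+30-9=51
Step 5: prey: 40+16-40=16; pred: 51+40-15=76
Step 6: prey: 16+6-24=0; pred: 76+24-22=78
First extinction: prey at step 6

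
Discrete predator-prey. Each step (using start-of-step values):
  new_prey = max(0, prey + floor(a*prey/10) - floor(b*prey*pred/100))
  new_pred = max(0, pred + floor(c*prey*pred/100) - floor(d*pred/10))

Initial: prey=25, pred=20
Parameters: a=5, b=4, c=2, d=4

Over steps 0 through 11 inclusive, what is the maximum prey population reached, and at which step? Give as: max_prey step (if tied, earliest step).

Answer: 35 11

Derivation:
Step 1: prey: 25+12-20=17; pred: 20+10-8=22
Step 2: prey: 17+8-14=11; pred: 22+7-8=21
Step 3: prey: 11+5-9=7; pred: 21+4-8=17
Step 4: prey: 7+3-4=6; pred: 17+2-6=13
Step 5: prey: 6+3-3=6; pred: 13+1-5=9
Step 6: prey: 6+3-2=7; pred: 9+1-3=7
Step 7: prey: 7+3-1=9; pred: 7+0-2=5
Step 8: prey: 9+4-1=12; pred: 5+0-2=3
Step 9: prey: 12+6-1=17; pred: 3+0-1=2
Step 10: prey: 17+8-1=24; pred: 2+0-0=2
Step 11: prey: 24+12-1=35; pred: 2+0-0=2
Max prey = 35 at step 11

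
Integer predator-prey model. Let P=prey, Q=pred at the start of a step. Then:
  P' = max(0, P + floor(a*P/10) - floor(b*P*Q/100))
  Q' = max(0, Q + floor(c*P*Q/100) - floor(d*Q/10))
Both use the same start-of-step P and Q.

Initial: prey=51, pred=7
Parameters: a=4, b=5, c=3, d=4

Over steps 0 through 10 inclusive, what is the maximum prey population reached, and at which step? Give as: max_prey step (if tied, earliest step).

Step 1: prey: 51+20-17=54; pred: 7+10-2=15
Step 2: prey: 54+21-40=35; pred: 15+24-6=33
Step 3: prey: 35+14-57=0; pred: 33+34-13=54
Step 4: prey: 0+0-0=0; pred: 54+0-21=33
Step 5: prey: 0+0-0=0; pred: 33+0-13=20
Step 6: prey: 0+0-0=0; pred: 20+0-8=12
Step 7: prey: 0+0-0=0; pred: 12+0-4=8
Step 8: prey: 0+0-0=0; pred: 8+0-3=5
Step 9: prey: 0+0-0=0; pred: 5+0-2=3
Step 10: prey: 0+0-0=0; pred: 3+0-1=2
Max prey = 54 at step 1

Answer: 54 1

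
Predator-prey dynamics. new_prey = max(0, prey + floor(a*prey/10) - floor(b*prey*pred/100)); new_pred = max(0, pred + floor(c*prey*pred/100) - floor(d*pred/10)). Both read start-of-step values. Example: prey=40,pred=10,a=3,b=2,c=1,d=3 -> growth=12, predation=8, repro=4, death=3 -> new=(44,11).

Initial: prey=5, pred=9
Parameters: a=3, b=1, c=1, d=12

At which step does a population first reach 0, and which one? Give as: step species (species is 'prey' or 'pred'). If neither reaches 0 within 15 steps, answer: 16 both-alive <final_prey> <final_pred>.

Answer: 1 pred

Derivation:
Step 1: prey: 5+1-0=6; pred: 9+0-10=0
First extinction: pred at step 1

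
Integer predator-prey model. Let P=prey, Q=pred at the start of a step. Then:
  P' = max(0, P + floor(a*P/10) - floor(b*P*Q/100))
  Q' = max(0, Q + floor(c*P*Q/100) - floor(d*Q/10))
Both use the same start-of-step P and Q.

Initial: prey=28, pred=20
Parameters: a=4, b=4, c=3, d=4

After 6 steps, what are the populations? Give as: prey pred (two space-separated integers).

Answer: 1 6

Derivation:
Step 1: prey: 28+11-22=17; pred: 20+16-8=28
Step 2: prey: 17+6-19=4; pred: 28+14-11=31
Step 3: prey: 4+1-4=1; pred: 31+3-12=22
Step 4: prey: 1+0-0=1; pred: 22+0-8=14
Step 5: prey: 1+0-0=1; pred: 14+0-5=9
Step 6: prey: 1+0-0=1; pred: 9+0-3=6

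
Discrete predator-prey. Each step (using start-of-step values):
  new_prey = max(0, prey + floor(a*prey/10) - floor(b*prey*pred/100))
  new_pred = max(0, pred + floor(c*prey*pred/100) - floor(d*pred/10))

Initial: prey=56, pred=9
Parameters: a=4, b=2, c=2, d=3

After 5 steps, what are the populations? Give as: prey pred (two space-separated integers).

Answer: 0 90

Derivation:
Step 1: prey: 56+22-10=68; pred: 9+10-2=17
Step 2: prey: 68+27-23=72; pred: 17+23-5=35
Step 3: prey: 72+28-50=50; pred: 35+50-10=75
Step 4: prey: 50+20-75=0; pred: 75+75-22=128
Step 5: prey: 0+0-0=0; pred: 128+0-38=90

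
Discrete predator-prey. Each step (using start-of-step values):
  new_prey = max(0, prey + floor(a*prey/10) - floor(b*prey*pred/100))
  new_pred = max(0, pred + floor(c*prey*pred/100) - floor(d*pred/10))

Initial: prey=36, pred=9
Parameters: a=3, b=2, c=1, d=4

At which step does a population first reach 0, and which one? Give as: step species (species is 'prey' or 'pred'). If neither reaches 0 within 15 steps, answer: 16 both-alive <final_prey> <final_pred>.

Step 1: prey: 36+10-6=40; pred: 9+3-3=9
Step 2: prey: 40+12-7=45; pred: 9+3-3=9
Step 3: prey: 45+13-8=50; pred: 9+4-3=10
Step 4: prey: 50+15-10=55; pred: 10+5-4=11
Step 5: prey: 55+16-12=59; pred: 11+6-4=13
Step 6: prey: 59+17-15=61; pred: 13+7-5=15
Step 7: prey: 61+18-18=61; pred: 15+9-6=18
Step 8: prey: 61+18-21=58; pred: 18+10-7=21
Step 9: prey: 58+17-24=51; pred: 21+12-8=25
Step 10: prey: 51+15-25=41; pred: 25+12-10=27
Step 11: prey: 41+12-22=31; pred: 27+11-10=28
Step 12: prey: 31+9-17=23; pred: 28+8-11=25
Step 13: prey: 23+6-11=18; pred: 25+5-10=20
Step 14: prey: 18+5-7=16; pred: 20+3-8=15
Step 15: prey: 16+4-4=16; pred: 15+2-6=11
No extinction within 15 steps

Answer: 16 both-alive 16 11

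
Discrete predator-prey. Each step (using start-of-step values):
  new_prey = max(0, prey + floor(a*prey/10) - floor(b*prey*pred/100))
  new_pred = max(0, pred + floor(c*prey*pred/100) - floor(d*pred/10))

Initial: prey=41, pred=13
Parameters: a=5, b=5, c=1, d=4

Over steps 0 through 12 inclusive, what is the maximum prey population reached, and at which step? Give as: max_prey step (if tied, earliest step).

Answer: 66 12

Derivation:
Step 1: prey: 41+20-26=35; pred: 13+5-5=13
Step 2: prey: 35+17-22=30; pred: 13+4-5=12
Step 3: prey: 30+15-18=27; pred: 12+3-4=11
Step 4: prey: 27+13-14=26; pred: 11+2-4=9
Step 5: prey: 26+13-11=28; pred: 9+2-3=8
Step 6: prey: 28+14-11=31; pred: 8+2-3=7
Step 7: prey: 31+15-10=36; pred: 7+2-2=7
Step 8: prey: 36+18-12=42; pred: 7+2-2=7
Step 9: prey: 42+21-14=49; pred: 7+2-2=7
Step 10: prey: 49+24-17=56; pred: 7+3-2=8
Step 11: prey: 56+28-22=62; pred: 8+4-3=9
Step 12: prey: 62+31-27=66; pred: 9+5-3=11
Max prey = 66 at step 12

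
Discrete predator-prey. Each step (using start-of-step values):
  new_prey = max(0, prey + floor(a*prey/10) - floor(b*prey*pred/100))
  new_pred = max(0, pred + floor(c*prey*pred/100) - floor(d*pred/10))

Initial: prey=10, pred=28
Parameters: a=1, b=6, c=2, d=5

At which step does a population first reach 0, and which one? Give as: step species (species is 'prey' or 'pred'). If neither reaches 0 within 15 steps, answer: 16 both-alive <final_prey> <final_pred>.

Step 1: prey: 10+1-16=0; pred: 28+5-14=19
First extinction: prey at step 1

Answer: 1 prey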